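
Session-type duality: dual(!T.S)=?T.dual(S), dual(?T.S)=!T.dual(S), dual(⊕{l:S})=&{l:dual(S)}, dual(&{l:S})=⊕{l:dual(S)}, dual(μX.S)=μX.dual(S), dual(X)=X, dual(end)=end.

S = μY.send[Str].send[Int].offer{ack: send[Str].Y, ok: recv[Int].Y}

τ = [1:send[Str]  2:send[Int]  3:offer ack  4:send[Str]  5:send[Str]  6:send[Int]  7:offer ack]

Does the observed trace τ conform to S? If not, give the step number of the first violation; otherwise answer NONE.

NONE

[1] send[Str]  ✓  cont: send[Int].offer{ack: send[Str].μY.…, ok: recv[Int].μY.…}
[2] send[Int]  ✓  cont: offer{ack: send[Str].μY.…, ok: recv[Int].μY.…}
[3] offer ack  ✓  cont: send[Str].μY.…
[4] send[Str]  ✓  cont: μY.…
[5] send[Str]  ✓  cont: send[Int].offer{ack: send[Str].μY.…, ok: recv[Int].μY.…}
[6] send[Int]  ✓  cont: offer{ack: send[Str].μY.…, ok: recv[Int].μY.…}
[7] offer ack  ✓  cont: send[Str].μY.…
τ conforms to S (length 7)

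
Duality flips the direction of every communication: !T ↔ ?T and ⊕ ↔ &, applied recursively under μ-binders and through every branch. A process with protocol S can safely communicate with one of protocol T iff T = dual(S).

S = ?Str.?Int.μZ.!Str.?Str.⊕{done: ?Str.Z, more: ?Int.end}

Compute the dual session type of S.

?Str → !Str
  ?Int → !Int
    μZ → μZ  (rec unchanged)
      !Str → ?Str
        ?Str → !Str
          ⊕{done,more} → &{done,more}  (select→offer)
            case done:
              ?Str → !Str
                dual(Z) = Z
            case more:
              ?Int → !Int
                dual(end) = end

!Str.!Int.μZ.?Str.!Str.&{done: !Str.Z, more: !Int.end}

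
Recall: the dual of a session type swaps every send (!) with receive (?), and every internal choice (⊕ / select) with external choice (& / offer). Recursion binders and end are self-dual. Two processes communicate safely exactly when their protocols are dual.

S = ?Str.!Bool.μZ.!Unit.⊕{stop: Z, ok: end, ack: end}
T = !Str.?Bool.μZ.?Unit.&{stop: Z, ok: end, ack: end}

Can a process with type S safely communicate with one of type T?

YES

?Str ‖ !Str  match
  !Bool ‖ ?Bool  match
    μZ ‖ μZ  match (μ self-dual)
      !Unit ‖ ?Unit  match
        ⊕{stop,ok,ack} ‖ &{stop,ok,ack}  match label sets agree
          case stop:
            Z ‖ Z  match
          case ok:
            end ‖ end  match
          case ack:
            end ‖ end  match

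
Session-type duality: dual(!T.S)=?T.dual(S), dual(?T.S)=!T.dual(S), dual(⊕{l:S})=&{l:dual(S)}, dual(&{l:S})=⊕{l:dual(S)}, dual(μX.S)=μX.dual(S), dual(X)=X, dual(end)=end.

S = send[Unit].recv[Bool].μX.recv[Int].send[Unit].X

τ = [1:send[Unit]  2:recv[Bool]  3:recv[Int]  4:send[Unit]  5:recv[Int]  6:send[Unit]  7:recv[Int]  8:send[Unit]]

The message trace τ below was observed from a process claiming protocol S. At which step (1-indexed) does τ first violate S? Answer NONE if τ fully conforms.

[1] send[Unit]  ✓  state: recv[Bool].μX.…
[2] recv[Bool]  ✓  state: μX.…
[3] recv[Int]  ✓  state: send[Unit].μX.…
[4] send[Unit]  ✓  state: μX.…
[5] recv[Int]  ✓  state: send[Unit].μX.…
[6] send[Unit]  ✓  state: μX.…
[7] recv[Int]  ✓  state: send[Unit].μX.…
[8] send[Unit]  ✓  state: μX.…
trace exhausted — no violation

NONE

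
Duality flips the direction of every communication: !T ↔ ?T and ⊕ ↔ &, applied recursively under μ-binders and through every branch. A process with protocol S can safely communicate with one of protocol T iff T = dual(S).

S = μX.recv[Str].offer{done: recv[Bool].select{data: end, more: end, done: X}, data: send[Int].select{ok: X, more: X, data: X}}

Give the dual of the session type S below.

μX.send[Str].select{done: send[Bool].offer{data: end, more: end, done: X}, data: recv[Int].offer{ok: X, more: X, data: X}}

μX → μX  (μ self-dual)
  recv[Str] → send[Str]
    offer{done,data} → select{done,data}  (external→internal)
      case done:
        recv[Bool] → send[Bool]
          select{data,more,done} → offer{data,more,done}  (⊕→&)
            case data:
              dual(end) = end
            case more:
              dual(end) = end
            case done:
              dual(X) = X
      case data:
        send[Int] → recv[Int]
          select{ok,more,data} → offer{ok,more,data}  (⊕→&)
            case ok:
              dual(X) = X
            case more:
              dual(X) = X
            case data:
              dual(X) = X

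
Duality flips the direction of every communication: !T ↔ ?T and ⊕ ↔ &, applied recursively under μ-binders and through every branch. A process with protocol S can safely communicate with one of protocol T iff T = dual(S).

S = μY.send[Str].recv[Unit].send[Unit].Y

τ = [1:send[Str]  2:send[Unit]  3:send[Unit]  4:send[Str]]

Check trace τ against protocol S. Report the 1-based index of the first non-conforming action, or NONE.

step 1: send[Str]  ok  state: recv[Unit].send[Unit].μY.…
step 2: got send[Unit], protocol expects recv[Unit]  ✗

2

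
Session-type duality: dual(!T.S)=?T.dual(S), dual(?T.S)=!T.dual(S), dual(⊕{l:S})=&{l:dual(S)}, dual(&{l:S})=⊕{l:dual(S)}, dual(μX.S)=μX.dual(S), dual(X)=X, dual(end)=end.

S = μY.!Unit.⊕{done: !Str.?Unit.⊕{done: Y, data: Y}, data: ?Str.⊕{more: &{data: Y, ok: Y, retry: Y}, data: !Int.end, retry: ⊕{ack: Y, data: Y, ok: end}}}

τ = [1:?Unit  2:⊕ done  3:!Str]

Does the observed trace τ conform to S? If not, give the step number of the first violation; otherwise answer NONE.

1

@1 got ?Unit, protocol expects !Unit  ✗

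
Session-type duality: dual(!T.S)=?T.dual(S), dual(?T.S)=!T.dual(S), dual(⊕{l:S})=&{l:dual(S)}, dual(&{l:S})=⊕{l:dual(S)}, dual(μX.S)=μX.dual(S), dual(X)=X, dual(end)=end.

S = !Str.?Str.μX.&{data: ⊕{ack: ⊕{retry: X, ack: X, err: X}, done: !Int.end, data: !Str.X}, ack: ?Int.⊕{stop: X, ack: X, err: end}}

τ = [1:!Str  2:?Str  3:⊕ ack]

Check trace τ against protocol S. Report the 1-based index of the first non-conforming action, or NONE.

[1] !Str  ok  now at ?Str.μX.…
[2] ?Str  ok  now at μX.…
[3] got ⊕ ack, protocol expects & data or & ack  ✗

3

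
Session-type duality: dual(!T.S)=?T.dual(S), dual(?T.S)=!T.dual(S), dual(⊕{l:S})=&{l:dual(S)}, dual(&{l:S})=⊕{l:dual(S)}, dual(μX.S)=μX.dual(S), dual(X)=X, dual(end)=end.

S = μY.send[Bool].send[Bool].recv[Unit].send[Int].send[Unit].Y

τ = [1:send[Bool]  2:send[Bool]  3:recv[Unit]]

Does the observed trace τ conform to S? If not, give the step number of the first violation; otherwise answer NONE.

NONE

[1] send[Bool]  match  cont: send[Bool].recv[Unit].send[Int].send[Unit].μY.…
[2] send[Bool]  match  cont: recv[Unit].send[Int].send[Unit].μY.…
[3] recv[Unit]  match  cont: send[Int].send[Unit].μY.…
all 3 steps conform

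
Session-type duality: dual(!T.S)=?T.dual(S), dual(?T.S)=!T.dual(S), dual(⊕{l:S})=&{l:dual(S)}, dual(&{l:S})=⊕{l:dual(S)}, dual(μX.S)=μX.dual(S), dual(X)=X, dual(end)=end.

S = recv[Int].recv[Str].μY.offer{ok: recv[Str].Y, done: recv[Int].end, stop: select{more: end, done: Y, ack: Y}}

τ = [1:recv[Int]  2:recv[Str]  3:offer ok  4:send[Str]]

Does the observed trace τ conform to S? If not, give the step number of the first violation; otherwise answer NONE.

4

[1] recv[Int]  match  cont: recv[Str].μY.…
[2] recv[Str]  match  cont: μY.…
[3] offer ok  match  cont: recv[Str].μY.…
[4] got send[Str], protocol expects recv[Str]  ✗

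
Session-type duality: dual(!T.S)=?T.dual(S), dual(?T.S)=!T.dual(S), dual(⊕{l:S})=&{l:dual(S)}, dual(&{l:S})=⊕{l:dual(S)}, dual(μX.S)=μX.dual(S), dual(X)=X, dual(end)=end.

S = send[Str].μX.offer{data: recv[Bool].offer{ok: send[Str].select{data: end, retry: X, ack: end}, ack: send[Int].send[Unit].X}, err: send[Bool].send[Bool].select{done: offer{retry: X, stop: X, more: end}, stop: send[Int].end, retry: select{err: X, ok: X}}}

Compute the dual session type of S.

recv[Str].μX.select{data: send[Bool].select{ok: recv[Str].offer{data: end, retry: X, ack: end}, ack: recv[Int].recv[Unit].X}, err: recv[Bool].recv[Bool].offer{done: select{retry: X, stop: X, more: end}, stop: recv[Int].end, retry: offer{err: X, ok: X}}}

send[Str] = recv[Str]
  μX = μX  (binder kept)
    offer{data,err} = select{data,err}  (offer→select)
      [data]
        recv[Bool] = send[Bool]
          offer{ok,ack} = select{ok,ack}  (offer→select)
            [ok]
              send[Str] = recv[Str]
                select{data,retry,ack} = offer{data,retry,ack}  (internal→external)
                  [data]
                    dual(end) = end
                  [retry]
                    dual(X) = X
                  [ack]
                    dual(end) = end
            [ack]
              send[Int] = recv[Int]
                send[Unit] = recv[Unit]
                  dual(X) = X
      [err]
        send[Bool] = recv[Bool]
          send[Bool] = recv[Bool]
            select{done,stop,retry} = offer{done,stop,retry}  (internal→external)
              [done]
                offer{retry,stop,more} = select{retry,stop,more}  (offer→select)
                  [retry]
                    dual(X) = X
                  [stop]
                    dual(X) = X
                  [more]
                    dual(end) = end
              [stop]
                send[Int] = recv[Int]
                  dual(end) = end
              [retry]
                select{err,ok} = offer{err,ok}  (internal→external)
                  [err]
                    dual(X) = X
                  [ok]
                    dual(X) = X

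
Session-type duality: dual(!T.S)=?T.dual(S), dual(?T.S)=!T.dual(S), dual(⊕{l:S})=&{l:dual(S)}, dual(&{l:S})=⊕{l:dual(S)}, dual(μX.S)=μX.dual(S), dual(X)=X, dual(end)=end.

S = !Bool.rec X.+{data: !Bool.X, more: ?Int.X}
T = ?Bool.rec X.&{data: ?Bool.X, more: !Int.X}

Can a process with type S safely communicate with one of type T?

!Bool vs ?Bool  ok
  rec X vs rec X  ok (rec unchanged)
    +{data,more} vs &{data,more}  ok label sets agree
      case data:
        !Bool vs ?Bool  ok
          X vs X  ok
      case more:
        ?Int vs !Int  ok
          X vs X  ok

YES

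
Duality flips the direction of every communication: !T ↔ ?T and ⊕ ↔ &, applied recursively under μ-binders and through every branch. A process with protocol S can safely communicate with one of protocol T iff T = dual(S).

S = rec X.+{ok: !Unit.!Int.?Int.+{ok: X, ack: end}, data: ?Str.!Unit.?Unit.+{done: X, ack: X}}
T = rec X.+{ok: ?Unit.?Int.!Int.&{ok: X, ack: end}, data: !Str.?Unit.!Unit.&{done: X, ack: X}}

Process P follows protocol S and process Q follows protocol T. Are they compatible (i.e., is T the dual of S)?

rec X vs rec X  ✓ (rec unchanged)
  +{ok,data} vs +{ok,data}  ✗ choice polarity not flipped — not dual

NO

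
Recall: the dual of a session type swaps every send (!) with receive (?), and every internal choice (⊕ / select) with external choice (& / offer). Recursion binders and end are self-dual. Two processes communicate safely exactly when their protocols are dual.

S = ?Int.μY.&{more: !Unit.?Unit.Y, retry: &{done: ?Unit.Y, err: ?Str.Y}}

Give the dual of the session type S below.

?Int → !Int
  μY → μY  (binder kept)
    &{more,retry} → ⊕{more,retry}  (external→internal)
      [more]
        !Unit → ?Unit
          ?Unit → !Unit
            dual(Y) = Y
      [retry]
        &{done,err} → ⊕{done,err}  (external→internal)
          [done]
            ?Unit → !Unit
              dual(Y) = Y
          [err]
            ?Str → !Str
              dual(Y) = Y

!Int.μY.⊕{more: ?Unit.!Unit.Y, retry: ⊕{done: !Unit.Y, err: !Str.Y}}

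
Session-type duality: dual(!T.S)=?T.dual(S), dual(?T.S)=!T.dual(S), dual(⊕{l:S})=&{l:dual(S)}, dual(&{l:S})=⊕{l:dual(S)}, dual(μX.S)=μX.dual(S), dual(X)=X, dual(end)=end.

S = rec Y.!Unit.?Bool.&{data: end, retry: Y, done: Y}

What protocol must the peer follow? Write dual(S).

rec Y → rec Y  (rec unchanged)
  !Unit → ?Unit
    ?Bool → !Bool
      &{data,retry,done} → +{data,retry,done}  (offer→select)
        case data:
          end ↦ end
        case retry:
          Y ↦ Y
        case done:
          Y ↦ Y

rec Y.?Unit.!Bool.+{data: end, retry: Y, done: Y}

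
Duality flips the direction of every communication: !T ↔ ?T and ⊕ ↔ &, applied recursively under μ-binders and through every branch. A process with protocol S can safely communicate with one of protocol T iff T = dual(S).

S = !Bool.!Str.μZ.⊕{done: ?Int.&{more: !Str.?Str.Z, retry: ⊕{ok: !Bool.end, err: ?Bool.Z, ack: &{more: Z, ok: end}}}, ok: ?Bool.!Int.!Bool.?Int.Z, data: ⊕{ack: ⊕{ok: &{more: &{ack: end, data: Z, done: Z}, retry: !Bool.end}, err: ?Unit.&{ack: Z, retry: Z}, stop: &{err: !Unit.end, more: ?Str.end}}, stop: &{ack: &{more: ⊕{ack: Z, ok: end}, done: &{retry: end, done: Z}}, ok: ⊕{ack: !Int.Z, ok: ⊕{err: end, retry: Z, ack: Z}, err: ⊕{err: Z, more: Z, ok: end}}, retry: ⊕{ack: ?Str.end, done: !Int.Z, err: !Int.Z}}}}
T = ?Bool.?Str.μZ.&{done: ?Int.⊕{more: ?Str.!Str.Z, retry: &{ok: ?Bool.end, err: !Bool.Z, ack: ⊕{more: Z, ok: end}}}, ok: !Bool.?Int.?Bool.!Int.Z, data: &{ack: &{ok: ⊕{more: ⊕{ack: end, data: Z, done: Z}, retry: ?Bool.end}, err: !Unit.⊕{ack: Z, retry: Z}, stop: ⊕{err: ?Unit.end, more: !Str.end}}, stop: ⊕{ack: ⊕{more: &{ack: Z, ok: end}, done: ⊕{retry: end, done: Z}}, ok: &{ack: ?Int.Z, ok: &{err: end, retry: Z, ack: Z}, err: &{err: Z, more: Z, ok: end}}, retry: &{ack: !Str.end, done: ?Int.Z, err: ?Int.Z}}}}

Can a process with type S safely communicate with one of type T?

NO

!Bool ‖ ?Bool  match
  !Str ‖ ?Str  match
    μZ ‖ μZ  match (binder kept)
      ⊕{done,ok,data} ‖ &{done,ok,data}  match same labels
        [done]
          ?Int ‖ ?Int  ✗ same direction on both sides — not dual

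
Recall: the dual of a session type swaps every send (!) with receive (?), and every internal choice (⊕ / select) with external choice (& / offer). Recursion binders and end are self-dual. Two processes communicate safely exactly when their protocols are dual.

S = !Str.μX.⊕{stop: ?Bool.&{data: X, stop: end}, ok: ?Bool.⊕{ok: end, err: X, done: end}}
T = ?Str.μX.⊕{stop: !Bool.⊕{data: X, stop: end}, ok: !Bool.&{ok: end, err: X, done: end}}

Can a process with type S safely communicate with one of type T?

NO

!Str ‖ ?Str  ✓
  μX ‖ μX  ✓ (binder kept)
    ⊕{stop,ok} ‖ ⊕{stop,ok}  ✗ choice polarity not flipped — not dual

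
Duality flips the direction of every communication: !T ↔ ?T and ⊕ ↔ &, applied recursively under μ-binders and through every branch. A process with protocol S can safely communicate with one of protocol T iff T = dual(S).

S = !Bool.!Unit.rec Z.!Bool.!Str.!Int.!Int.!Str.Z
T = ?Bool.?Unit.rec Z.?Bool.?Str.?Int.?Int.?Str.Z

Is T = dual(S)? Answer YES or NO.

YES

!Bool | ?Bool  ✓
  !Unit | ?Unit  ✓
    rec Z | rec Z  ✓ (μ self-dual)
      !Bool | ?Bool  ✓
        !Str | ?Str  ✓
          !Int | ?Int  ✓
            !Int | ?Int  ✓
              !Str | ?Str  ✓
                Z | Z  ✓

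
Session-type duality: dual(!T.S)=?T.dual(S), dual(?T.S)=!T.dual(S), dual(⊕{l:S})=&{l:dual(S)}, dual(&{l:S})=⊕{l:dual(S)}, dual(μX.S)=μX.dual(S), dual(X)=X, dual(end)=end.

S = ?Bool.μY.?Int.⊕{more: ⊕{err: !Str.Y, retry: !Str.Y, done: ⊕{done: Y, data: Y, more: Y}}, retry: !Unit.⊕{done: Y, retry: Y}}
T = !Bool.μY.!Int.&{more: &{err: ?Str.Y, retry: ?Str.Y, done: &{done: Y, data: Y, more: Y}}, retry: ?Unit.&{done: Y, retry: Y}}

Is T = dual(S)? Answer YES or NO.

?Bool vs !Bool  ok
  μY vs μY  ok (binder kept)
    ?Int vs !Int  ok
      ⊕{more,retry} vs &{more,retry}  ok labels match
        • more:
          ⊕{err,retry,done} vs &{err,retry,done}  ok labels match
            • err:
              !Str vs ?Str  ok
                Y vs Y  ok
            • retry:
              !Str vs ?Str  ok
                Y vs Y  ok
            • done:
              ⊕{done,data,more} vs &{done,data,more}  ok labels match
                • done:
                  Y vs Y  ok
                • data:
                  Y vs Y  ok
                • more:
                  Y vs Y  ok
        • retry:
          !Unit vs ?Unit  ok
            ⊕{done,retry} vs &{done,retry}  ok labels match
              • done:
                Y vs Y  ok
              • retry:
                Y vs Y  ok

YES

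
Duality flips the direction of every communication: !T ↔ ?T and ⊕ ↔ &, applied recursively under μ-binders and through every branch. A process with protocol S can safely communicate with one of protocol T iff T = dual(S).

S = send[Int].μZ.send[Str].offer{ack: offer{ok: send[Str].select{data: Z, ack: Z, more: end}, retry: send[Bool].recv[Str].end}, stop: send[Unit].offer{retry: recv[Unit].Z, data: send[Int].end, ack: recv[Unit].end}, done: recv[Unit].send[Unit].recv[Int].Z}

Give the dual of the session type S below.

send[Int] → recv[Int]
  μZ → μZ  (binder kept)
    send[Str] → recv[Str]
      offer{ack,stop,done} → select{ack,stop,done}  (external→internal)
        • ack:
          offer{ok,retry} → select{ok,retry}  (external→internal)
            • ok:
              send[Str] → recv[Str]
                select{data,ack,more} → offer{data,ack,more}  (select→offer)
                  • data:
                    dual(Z) = Z
                  • ack:
                    dual(Z) = Z
                  • more:
                    dual(end) = end
            • retry:
              send[Bool] → recv[Bool]
                recv[Str] → send[Str]
                  dual(end) = end
        • stop:
          send[Unit] → recv[Unit]
            offer{retry,data,ack} → select{retry,data,ack}  (external→internal)
              • retry:
                recv[Unit] → send[Unit]
                  dual(Z) = Z
              • data:
                send[Int] → recv[Int]
                  dual(end) = end
              • ack:
                recv[Unit] → send[Unit]
                  dual(end) = end
        • done:
          recv[Unit] → send[Unit]
            send[Unit] → recv[Unit]
              recv[Int] → send[Int]
                dual(Z) = Z

recv[Int].μZ.recv[Str].select{ack: select{ok: recv[Str].offer{data: Z, ack: Z, more: end}, retry: recv[Bool].send[Str].end}, stop: recv[Unit].select{retry: send[Unit].Z, data: recv[Int].end, ack: send[Unit].end}, done: send[Unit].recv[Unit].send[Int].Z}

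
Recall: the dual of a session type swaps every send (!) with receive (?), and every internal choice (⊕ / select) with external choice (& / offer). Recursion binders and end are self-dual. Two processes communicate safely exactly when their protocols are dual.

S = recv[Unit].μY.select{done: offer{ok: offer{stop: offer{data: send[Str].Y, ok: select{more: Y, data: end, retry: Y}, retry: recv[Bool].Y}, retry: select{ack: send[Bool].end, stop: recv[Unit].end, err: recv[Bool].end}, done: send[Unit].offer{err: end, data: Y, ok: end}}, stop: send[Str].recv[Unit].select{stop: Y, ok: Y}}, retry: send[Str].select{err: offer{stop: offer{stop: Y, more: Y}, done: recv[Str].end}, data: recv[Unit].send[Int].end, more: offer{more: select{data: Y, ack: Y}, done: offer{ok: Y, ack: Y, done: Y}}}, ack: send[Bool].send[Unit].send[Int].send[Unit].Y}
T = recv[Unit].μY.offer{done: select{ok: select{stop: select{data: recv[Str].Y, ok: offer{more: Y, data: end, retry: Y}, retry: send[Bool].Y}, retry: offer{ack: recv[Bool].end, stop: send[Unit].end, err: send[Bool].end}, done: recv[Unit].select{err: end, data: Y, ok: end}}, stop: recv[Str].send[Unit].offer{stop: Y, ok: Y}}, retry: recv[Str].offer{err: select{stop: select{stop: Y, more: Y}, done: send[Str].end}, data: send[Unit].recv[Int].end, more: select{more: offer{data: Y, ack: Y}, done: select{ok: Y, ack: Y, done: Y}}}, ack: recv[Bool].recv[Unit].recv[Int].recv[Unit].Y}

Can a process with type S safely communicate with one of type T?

NO

recv[Unit] vs recv[Unit]  ✗ same direction on both sides — not dual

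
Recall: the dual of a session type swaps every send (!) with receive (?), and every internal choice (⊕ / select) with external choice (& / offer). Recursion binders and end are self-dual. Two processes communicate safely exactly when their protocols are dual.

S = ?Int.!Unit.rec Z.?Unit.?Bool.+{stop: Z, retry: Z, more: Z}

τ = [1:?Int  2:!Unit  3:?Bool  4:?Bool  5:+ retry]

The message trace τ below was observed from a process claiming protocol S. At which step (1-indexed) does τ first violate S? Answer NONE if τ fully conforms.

3

step 1: ?Int  match  now at !Unit.rec Z.…
step 2: !Unit  match  now at rec Z.…
step 3: got ?Bool, protocol expects ?Unit  ✗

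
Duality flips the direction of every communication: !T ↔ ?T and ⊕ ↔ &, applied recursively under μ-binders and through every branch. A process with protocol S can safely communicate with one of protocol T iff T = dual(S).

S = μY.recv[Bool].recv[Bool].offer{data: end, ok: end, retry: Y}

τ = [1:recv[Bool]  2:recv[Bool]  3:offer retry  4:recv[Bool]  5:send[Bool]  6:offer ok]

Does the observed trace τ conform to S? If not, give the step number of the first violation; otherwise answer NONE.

5

[1] recv[Bool]  ✓  residual = recv[Bool].offer{data: end, ok: end, retry: μY.…}
[2] recv[Bool]  ✓  residual = offer{data: end, ok: end, retry: μY.…}
[3] offer retry  ✓  residual = μY.…
[4] recv[Bool]  ✓  residual = recv[Bool].offer{data: end, ok: end, retry: μY.…}
[5] got send[Bool], protocol expects recv[Bool]  ✗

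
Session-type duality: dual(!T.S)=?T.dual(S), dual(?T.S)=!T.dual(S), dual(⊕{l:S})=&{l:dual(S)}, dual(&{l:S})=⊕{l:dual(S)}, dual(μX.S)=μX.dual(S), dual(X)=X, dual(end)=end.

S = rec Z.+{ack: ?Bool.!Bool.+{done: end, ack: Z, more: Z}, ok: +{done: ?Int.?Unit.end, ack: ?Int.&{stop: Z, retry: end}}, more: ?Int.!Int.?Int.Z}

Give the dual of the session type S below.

rec Z.&{ack: !Bool.?Bool.&{done: end, ack: Z, more: Z}, ok: &{done: !Int.!Unit.end, ack: !Int.+{stop: Z, retry: end}}, more: !Int.?Int.!Int.Z}

rec Z → rec Z  (rec unchanged)
  +{ack,ok,more} → &{ack,ok,more}  (internal→external)
    case ack:
      ?Bool → !Bool
        !Bool → ?Bool
          +{done,ack,more} → &{done,ack,more}  (internal→external)
            case done:
              dual(end) = end
            case ack:
              dual(Z) = Z
            case more:
              dual(Z) = Z
    case ok:
      +{done,ack} → &{done,ack}  (internal→external)
        case done:
          ?Int → !Int
            ?Unit → !Unit
              dual(end) = end
        case ack:
          ?Int → !Int
            &{stop,retry} → +{stop,retry}  (&→⊕)
              case stop:
                dual(Z) = Z
              case retry:
                dual(end) = end
    case more:
      ?Int → !Int
        !Int → ?Int
          ?Int → !Int
            dual(Z) = Z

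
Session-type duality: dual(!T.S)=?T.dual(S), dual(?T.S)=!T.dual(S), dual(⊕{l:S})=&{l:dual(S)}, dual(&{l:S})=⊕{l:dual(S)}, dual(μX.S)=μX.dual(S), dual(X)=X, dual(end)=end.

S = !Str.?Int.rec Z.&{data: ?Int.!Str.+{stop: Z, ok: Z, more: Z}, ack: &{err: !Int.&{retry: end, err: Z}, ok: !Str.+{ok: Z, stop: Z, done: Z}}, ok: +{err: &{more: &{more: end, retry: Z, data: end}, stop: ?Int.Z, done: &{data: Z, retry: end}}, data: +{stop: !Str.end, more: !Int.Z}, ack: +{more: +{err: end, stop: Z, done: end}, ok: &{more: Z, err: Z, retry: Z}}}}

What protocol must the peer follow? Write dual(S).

?Str.!Int.rec Z.+{data: !Int.?Str.&{stop: Z, ok: Z, more: Z}, ack: +{err: ?Int.+{retry: end, err: Z}, ok: ?Str.&{ok: Z, stop: Z, done: Z}}, ok: &{err: +{more: +{more: end, retry: Z, data: end}, stop: !Int.Z, done: +{data: Z, retry: end}}, data: &{stop: ?Str.end, more: ?Int.Z}, ack: &{more: &{err: end, stop: Z, done: end}, ok: +{more: Z, err: Z, retry: Z}}}}

!Str ↦ ?Str
  ?Int ↦ !Int
    rec Z ↦ rec Z  (binder kept)
      &{data,ack,ok} ↦ +{data,ack,ok}  (external→internal)
        [data]
          ?Int ↦ !Int
            !Str ↦ ?Str
              +{stop,ok,more} ↦ &{stop,ok,more}  (⊕→&)
                [stop]
                  Z ↦ Z
                [ok]
                  Z ↦ Z
                [more]
                  Z ↦ Z
        [ack]
          &{err,ok} ↦ +{err,ok}  (external→internal)
            [err]
              !Int ↦ ?Int
                &{retry,err} ↦ +{retry,err}  (external→internal)
                  [retry]
                    end ↦ end
                  [err]
                    Z ↦ Z
            [ok]
              !Str ↦ ?Str
                +{ok,stop,done} ↦ &{ok,stop,done}  (⊕→&)
                  [ok]
                    Z ↦ Z
                  [stop]
                    Z ↦ Z
                  [done]
                    Z ↦ Z
        [ok]
          +{err,data,ack} ↦ &{err,data,ack}  (⊕→&)
            [err]
              &{more,stop,done} ↦ +{more,stop,done}  (external→internal)
                [more]
                  &{more,retry,data} ↦ +{more,retry,data}  (external→internal)
                    [more]
                      end ↦ end
                    [retry]
                      Z ↦ Z
                    [data]
                      end ↦ end
                [stop]
                  ?Int ↦ !Int
                    Z ↦ Z
                [done]
                  &{data,retry} ↦ +{data,retry}  (external→internal)
                    [data]
                      Z ↦ Z
                    [retry]
                      end ↦ end
            [data]
              +{stop,more} ↦ &{stop,more}  (⊕→&)
                [stop]
                  !Str ↦ ?Str
                    end ↦ end
                [more]
                  !Int ↦ ?Int
                    Z ↦ Z
            [ack]
              +{more,ok} ↦ &{more,ok}  (⊕→&)
                [more]
                  +{err,stop,done} ↦ &{err,stop,done}  (⊕→&)
                    [err]
                      end ↦ end
                    [stop]
                      Z ↦ Z
                    [done]
                      end ↦ end
                [ok]
                  &{more,err,retry} ↦ +{more,err,retry}  (external→internal)
                    [more]
                      Z ↦ Z
                    [err]
                      Z ↦ Z
                    [retry]
                      Z ↦ Z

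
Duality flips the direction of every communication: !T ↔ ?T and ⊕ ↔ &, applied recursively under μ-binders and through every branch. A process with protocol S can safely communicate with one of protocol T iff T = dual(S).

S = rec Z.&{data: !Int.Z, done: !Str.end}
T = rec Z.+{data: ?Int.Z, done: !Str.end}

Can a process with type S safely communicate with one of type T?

rec Z | rec Z  match (μ self-dual)
  &{data,done} | +{data,done}  match same labels
    case data:
      !Int | ?Int  match
        Z | Z  match
    case done:
      !Str | !Str  ✗ same direction on both sides — not dual

NO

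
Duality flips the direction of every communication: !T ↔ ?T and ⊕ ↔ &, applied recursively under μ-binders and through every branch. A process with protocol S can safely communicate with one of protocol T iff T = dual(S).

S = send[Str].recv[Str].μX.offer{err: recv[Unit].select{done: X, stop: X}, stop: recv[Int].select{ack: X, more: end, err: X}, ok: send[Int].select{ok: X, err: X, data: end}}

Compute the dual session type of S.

recv[Str].send[Str].μX.select{err: send[Unit].offer{done: X, stop: X}, stop: send[Int].offer{ack: X, more: end, err: X}, ok: recv[Int].offer{ok: X, err: X, data: end}}

send[Str] → recv[Str]
  recv[Str] → send[Str]
    μX → μX  (μ self-dual)
      offer{err,stop,ok} → select{err,stop,ok}  (offer→select)
        case err:
          recv[Unit] → send[Unit]
            select{done,stop} → offer{done,stop}  (select→offer)
              case done:
                dual(X) = X
              case stop:
                dual(X) = X
        case stop:
          recv[Int] → send[Int]
            select{ack,more,err} → offer{ack,more,err}  (select→offer)
              case ack:
                dual(X) = X
              case more:
                dual(end) = end
              case err:
                dual(X) = X
        case ok:
          send[Int] → recv[Int]
            select{ok,err,data} → offer{ok,err,data}  (select→offer)
              case ok:
                dual(X) = X
              case err:
                dual(X) = X
              case data:
                dual(end) = end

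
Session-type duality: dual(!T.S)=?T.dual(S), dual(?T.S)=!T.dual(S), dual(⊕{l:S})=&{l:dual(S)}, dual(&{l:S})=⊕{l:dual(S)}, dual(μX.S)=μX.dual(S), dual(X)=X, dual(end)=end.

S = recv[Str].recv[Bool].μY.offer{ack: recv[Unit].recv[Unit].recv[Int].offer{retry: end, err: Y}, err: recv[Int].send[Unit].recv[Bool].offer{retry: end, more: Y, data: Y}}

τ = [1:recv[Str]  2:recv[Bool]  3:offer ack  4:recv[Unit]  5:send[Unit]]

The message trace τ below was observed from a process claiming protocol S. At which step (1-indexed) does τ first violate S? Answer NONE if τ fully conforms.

[1] recv[Str]  ✓  cont: recv[Bool].μY.…
[2] recv[Bool]  ✓  cont: μY.…
[3] offer ack  ✓  cont: recv[Unit].recv[Unit].recv[Int].offer{retry: end, err: μY.…}
[4] recv[Unit]  ✓  cont: recv[Unit].recv[Int].offer{retry: end, err: μY.…}
[5] got send[Unit], protocol expects recv[Unit]  ✗

5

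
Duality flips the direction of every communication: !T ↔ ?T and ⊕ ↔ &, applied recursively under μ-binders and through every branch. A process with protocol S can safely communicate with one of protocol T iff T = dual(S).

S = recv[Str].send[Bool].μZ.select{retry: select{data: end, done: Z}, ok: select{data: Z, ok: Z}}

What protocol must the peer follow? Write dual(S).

send[Str].recv[Bool].μZ.offer{retry: offer{data: end, done: Z}, ok: offer{data: Z, ok: Z}}

recv[Str] = send[Str]
  send[Bool] = recv[Bool]
    μZ = μZ  (μ self-dual)
      select{retry,ok} = offer{retry,ok}  (select→offer)
        • retry:
          select{data,done} = offer{data,done}  (select→offer)
            • data:
              dual(end) = end
            • done:
              dual(Z) = Z
        • ok:
          select{data,ok} = offer{data,ok}  (select→offer)
            • data:
              dual(Z) = Z
            • ok:
              dual(Z) = Z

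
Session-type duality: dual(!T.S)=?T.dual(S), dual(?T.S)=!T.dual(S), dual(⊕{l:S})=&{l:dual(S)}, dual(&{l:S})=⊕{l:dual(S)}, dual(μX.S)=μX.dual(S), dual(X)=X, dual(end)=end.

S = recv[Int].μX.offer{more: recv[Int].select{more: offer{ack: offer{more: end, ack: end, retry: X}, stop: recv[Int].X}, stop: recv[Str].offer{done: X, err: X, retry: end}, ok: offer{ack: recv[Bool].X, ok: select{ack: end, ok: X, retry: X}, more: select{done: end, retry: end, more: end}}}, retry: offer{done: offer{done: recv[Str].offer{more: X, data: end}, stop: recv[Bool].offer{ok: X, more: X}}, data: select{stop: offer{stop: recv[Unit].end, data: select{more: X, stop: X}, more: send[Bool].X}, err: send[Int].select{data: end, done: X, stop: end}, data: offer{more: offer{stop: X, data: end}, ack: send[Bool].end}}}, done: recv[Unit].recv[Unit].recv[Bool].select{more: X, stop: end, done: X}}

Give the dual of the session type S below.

recv[Int] → send[Int]
  μX → μX  (rec unchanged)
    offer{more,retry,done} → select{more,retry,done}  (&→⊕)
      case more:
        recv[Int] → send[Int]
          select{more,stop,ok} → offer{more,stop,ok}  (⊕→&)
            case more:
              offer{ack,stop} → select{ack,stop}  (&→⊕)
                case ack:
                  offer{more,ack,retry} → select{more,ack,retry}  (&→⊕)
                    case more:
                      end ↦ end
                    case ack:
                      end ↦ end
                    case retry:
                      X ↦ X
                case stop:
                  recv[Int] → send[Int]
                    X ↦ X
            case stop:
              recv[Str] → send[Str]
                offer{done,err,retry} → select{done,err,retry}  (&→⊕)
                  case done:
                    X ↦ X
                  case err:
                    X ↦ X
                  case retry:
                    end ↦ end
            case ok:
              offer{ack,ok,more} → select{ack,ok,more}  (&→⊕)
                case ack:
                  recv[Bool] → send[Bool]
                    X ↦ X
                case ok:
                  select{ack,ok,retry} → offer{ack,ok,retry}  (⊕→&)
                    case ack:
                      end ↦ end
                    case ok:
                      X ↦ X
                    case retry:
                      X ↦ X
                case more:
                  select{done,retry,more} → offer{done,retry,more}  (⊕→&)
                    case done:
                      end ↦ end
                    case retry:
                      end ↦ end
                    case more:
                      end ↦ end
      case retry:
        offer{done,data} → select{done,data}  (&→⊕)
          case done:
            offer{done,stop} → select{done,stop}  (&→⊕)
              case done:
                recv[Str] → send[Str]
                  offer{more,data} → select{more,data}  (&→⊕)
                    case more:
                      X ↦ X
                    case data:
                      end ↦ end
              case stop:
                recv[Bool] → send[Bool]
                  offer{ok,more} → select{ok,more}  (&→⊕)
                    case ok:
                      X ↦ X
                    case more:
                      X ↦ X
          case data:
            select{stop,err,data} → offer{stop,err,data}  (⊕→&)
              case stop:
                offer{stop,data,more} → select{stop,data,more}  (&→⊕)
                  case stop:
                    recv[Unit] → send[Unit]
                      end ↦ end
                  case data:
                    select{more,stop} → offer{more,stop}  (⊕→&)
                      case more:
                        X ↦ X
                      case stop:
                        X ↦ X
                  case more:
                    send[Bool] → recv[Bool]
                      X ↦ X
              case err:
                send[Int] → recv[Int]
                  select{data,done,stop} → offer{data,done,stop}  (⊕→&)
                    case data:
                      end ↦ end
                    case done:
                      X ↦ X
                    case stop:
                      end ↦ end
              case data:
                offer{more,ack} → select{more,ack}  (&→⊕)
                  case more:
                    offer{stop,data} → select{stop,data}  (&→⊕)
                      case stop:
                        X ↦ X
                      case data:
                        end ↦ end
                  case ack:
                    send[Bool] → recv[Bool]
                      end ↦ end
      case done:
        recv[Unit] → send[Unit]
          recv[Unit] → send[Unit]
            recv[Bool] → send[Bool]
              select{more,stop,done} → offer{more,stop,done}  (⊕→&)
                case more:
                  X ↦ X
                case stop:
                  end ↦ end
                case done:
                  X ↦ X

send[Int].μX.select{more: send[Int].offer{more: select{ack: select{more: end, ack: end, retry: X}, stop: send[Int].X}, stop: send[Str].select{done: X, err: X, retry: end}, ok: select{ack: send[Bool].X, ok: offer{ack: end, ok: X, retry: X}, more: offer{done: end, retry: end, more: end}}}, retry: select{done: select{done: send[Str].select{more: X, data: end}, stop: send[Bool].select{ok: X, more: X}}, data: offer{stop: select{stop: send[Unit].end, data: offer{more: X, stop: X}, more: recv[Bool].X}, err: recv[Int].offer{data: end, done: X, stop: end}, data: select{more: select{stop: X, data: end}, ack: recv[Bool].end}}}, done: send[Unit].send[Unit].send[Bool].offer{more: X, stop: end, done: X}}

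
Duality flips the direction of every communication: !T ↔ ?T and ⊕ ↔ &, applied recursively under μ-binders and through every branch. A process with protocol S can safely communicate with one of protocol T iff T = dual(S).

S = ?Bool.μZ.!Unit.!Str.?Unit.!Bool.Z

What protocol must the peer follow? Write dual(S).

?Bool = !Bool
  μZ = μZ  (rec unchanged)
    !Unit = ?Unit
      !Str = ?Str
        ?Unit = !Unit
          !Bool = ?Bool
            Z ↦ Z

!Bool.μZ.?Unit.?Str.!Unit.?Bool.Z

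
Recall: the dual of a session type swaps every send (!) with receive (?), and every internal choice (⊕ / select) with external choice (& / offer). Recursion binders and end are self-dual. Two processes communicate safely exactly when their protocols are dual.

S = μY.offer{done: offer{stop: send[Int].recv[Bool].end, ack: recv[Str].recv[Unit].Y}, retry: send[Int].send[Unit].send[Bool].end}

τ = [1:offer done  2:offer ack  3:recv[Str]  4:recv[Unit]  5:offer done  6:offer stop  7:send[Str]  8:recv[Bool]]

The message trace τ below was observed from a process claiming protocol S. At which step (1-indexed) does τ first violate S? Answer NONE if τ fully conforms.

@1 offer done  match  now at offer{stop: send[Int].recv[Bool].end, ack: recv[Str].recv[Unit].μY.…}
@2 offer ack  match  now at recv[Str].recv[Unit].μY.…
@3 recv[Str]  match  now at recv[Unit].μY.…
@4 recv[Unit]  match  now at μY.…
@5 offer done  match  now at offer{stop: send[Int].recv[Bool].end, ack: recv[Str].recv[Unit].μY.…}
@6 offer stop  match  now at send[Int].recv[Bool].end
@7 got send[Str], protocol expects send[Int]  ✗

7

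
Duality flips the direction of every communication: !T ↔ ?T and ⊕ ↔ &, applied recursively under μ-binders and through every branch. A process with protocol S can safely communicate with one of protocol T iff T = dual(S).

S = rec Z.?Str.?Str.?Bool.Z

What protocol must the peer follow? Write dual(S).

rec Z.!Str.!Str.!Bool.Z

rec Z → rec Z  (binder kept)
  ?Str → !Str
    ?Str → !Str
      ?Bool → !Bool
        dual(Z) = Z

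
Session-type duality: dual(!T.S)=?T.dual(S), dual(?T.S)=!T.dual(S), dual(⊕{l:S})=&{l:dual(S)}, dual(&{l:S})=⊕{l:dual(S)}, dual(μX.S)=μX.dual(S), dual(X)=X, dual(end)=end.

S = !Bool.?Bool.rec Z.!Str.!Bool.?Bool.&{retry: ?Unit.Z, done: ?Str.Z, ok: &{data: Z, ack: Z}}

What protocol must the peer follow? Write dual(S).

?Bool.!Bool.rec Z.?Str.?Bool.!Bool.+{retry: !Unit.Z, done: !Str.Z, ok: +{data: Z, ack: Z}}

!Bool = ?Bool
  ?Bool = !Bool
    rec Z = rec Z  (rec unchanged)
      !Str = ?Str
        !Bool = ?Bool
          ?Bool = !Bool
            &{retry,done,ok} = +{retry,done,ok}  (offer→select)
              • retry:
                ?Unit = !Unit
                  Z ↦ Z
              • done:
                ?Str = !Str
                  Z ↦ Z
              • ok:
                &{data,ack} = +{data,ack}  (offer→select)
                  • data:
                    Z ↦ Z
                  • ack:
                    Z ↦ Z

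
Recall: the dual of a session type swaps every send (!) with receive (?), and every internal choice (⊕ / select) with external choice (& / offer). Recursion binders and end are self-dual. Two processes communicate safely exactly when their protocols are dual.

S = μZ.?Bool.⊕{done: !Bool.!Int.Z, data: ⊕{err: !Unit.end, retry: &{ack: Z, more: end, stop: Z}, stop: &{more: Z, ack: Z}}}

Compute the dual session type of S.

μZ → μZ  (μ self-dual)
  ?Bool → !Bool
    ⊕{done,data} → &{done,data}  (internal→external)
      • done:
        !Bool → ?Bool
          !Int → ?Int
            Z self-dual
      • data:
        ⊕{err,retry,stop} → &{err,retry,stop}  (internal→external)
          • err:
            !Unit → ?Unit
              end self-dual
          • retry:
            &{ack,more,stop} → ⊕{ack,more,stop}  (offer→select)
              • ack:
                Z self-dual
              • more:
                end self-dual
              • stop:
                Z self-dual
          • stop:
            &{more,ack} → ⊕{more,ack}  (offer→select)
              • more:
                Z self-dual
              • ack:
                Z self-dual

μZ.!Bool.&{done: ?Bool.?Int.Z, data: &{err: ?Unit.end, retry: ⊕{ack: Z, more: end, stop: Z}, stop: ⊕{more: Z, ack: Z}}}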